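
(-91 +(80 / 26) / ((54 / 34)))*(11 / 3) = -343871 / 1053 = -326.56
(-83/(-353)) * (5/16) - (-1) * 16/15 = 96593/84720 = 1.14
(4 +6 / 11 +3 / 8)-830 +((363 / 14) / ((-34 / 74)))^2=2940431015 / 1246168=2359.58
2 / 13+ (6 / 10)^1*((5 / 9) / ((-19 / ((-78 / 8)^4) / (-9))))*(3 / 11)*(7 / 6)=631783409 / 1391104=454.16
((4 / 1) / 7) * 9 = 36 / 7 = 5.14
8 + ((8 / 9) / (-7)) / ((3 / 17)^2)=2224 / 567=3.92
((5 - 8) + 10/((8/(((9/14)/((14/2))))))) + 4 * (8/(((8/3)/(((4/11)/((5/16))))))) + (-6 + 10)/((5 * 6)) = 725177/64680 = 11.21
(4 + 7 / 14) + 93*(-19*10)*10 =-353391 / 2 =-176695.50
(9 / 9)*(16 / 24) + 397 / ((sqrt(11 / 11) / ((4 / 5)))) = 4774 / 15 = 318.27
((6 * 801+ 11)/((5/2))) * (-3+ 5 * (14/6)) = 250484/15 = 16698.93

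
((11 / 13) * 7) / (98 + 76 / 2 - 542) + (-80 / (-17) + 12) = 213949 / 12818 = 16.69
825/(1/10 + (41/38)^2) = 5956500/9127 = 652.62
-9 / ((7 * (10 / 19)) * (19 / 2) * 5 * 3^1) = -3 / 175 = -0.02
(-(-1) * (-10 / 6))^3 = -125 / 27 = -4.63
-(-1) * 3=3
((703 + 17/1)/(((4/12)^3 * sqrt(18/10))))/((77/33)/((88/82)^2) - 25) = -37635840 * sqrt(5)/133433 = -630.70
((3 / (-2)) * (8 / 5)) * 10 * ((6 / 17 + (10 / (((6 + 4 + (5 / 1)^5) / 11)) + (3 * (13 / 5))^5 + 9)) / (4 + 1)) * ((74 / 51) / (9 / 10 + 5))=-34092.98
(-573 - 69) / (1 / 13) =-8346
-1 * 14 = -14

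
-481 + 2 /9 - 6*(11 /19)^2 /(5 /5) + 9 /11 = -17225150 /35739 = -481.97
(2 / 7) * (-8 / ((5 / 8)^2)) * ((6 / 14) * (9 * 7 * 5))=-27648 / 35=-789.94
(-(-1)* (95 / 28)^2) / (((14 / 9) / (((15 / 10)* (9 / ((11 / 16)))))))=145.31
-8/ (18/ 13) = -52/ 9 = -5.78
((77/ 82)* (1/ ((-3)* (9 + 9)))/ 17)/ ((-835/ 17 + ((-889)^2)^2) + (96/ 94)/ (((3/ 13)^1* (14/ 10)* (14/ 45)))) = -177331/ 108282310834607902008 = -0.00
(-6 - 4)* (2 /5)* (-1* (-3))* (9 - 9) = 0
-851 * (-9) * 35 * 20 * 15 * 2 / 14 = 11488500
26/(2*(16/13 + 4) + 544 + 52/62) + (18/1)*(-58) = -116811053/111893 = -1043.95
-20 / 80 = -1 / 4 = -0.25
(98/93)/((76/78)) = 637/589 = 1.08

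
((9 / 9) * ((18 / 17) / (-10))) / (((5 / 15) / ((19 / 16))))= -513 / 1360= -0.38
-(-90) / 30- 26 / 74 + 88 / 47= 7862 / 1739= 4.52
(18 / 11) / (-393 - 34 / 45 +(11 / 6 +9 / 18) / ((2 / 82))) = -405 / 73777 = -0.01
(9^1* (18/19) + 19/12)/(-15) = -461/684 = -0.67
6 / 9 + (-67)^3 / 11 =-902267 / 33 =-27341.42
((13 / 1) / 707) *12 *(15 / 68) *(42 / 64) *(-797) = -1398735 / 54944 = -25.46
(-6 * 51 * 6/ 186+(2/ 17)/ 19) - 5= -148841/ 10013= -14.86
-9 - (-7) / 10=-83 / 10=-8.30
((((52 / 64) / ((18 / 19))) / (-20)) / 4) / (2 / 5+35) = -0.00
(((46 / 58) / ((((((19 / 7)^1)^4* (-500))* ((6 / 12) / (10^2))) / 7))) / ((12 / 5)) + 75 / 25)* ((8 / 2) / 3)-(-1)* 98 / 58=192753563 / 34013781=5.67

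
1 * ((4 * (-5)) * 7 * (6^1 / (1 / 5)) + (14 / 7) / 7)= -29398 / 7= -4199.71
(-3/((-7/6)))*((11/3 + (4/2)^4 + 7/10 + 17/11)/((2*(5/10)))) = 3099/55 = 56.35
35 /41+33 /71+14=44592 /2911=15.32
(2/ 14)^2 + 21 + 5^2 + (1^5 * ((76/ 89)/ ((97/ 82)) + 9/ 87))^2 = 46.70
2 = 2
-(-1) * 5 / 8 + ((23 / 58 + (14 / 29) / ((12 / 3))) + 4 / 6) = 1259 / 696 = 1.81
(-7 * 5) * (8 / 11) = -280 / 11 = -25.45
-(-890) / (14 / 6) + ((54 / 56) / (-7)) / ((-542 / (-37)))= 40518921 / 106232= 381.42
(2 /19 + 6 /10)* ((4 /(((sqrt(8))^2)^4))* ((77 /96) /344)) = 5159 /3212574720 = 0.00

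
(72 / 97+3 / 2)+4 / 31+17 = 116499 / 6014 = 19.37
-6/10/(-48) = 1/80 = 0.01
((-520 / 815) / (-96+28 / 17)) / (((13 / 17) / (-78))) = -45084 / 65363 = -0.69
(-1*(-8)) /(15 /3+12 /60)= 20 /13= 1.54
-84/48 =-7/4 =-1.75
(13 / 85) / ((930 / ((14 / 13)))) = 7 / 39525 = 0.00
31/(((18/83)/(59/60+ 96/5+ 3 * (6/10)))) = 3393787/1080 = 3142.40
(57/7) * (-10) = -570/7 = -81.43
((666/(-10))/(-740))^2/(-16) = -81/160000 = -0.00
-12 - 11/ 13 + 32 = 249/ 13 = 19.15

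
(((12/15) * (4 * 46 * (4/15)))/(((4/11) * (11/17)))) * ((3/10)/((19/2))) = 12512/2375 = 5.27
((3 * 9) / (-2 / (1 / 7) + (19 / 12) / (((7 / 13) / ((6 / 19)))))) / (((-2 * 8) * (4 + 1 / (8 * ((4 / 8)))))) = 63 / 2074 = 0.03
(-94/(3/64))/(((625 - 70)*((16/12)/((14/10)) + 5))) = -42112/69375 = -0.61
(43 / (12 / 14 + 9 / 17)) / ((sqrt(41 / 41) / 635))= 649859 / 33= 19692.70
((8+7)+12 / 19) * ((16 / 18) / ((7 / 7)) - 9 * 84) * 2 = -23607.16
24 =24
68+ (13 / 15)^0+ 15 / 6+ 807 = 1757 / 2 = 878.50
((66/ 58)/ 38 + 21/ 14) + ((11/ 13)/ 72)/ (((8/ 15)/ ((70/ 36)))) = 38934979/ 24755328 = 1.57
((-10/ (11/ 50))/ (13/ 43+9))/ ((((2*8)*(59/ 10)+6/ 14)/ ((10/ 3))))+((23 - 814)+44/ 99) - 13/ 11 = -520412591/ 657162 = -791.91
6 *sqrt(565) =142.62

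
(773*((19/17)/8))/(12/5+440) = 73435/300832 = 0.24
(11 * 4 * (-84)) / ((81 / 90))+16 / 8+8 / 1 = -12290 / 3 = -4096.67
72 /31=2.32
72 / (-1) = -72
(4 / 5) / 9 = 4 / 45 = 0.09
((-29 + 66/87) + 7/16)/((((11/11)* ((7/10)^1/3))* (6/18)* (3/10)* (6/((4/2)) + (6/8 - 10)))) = 5529/29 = 190.66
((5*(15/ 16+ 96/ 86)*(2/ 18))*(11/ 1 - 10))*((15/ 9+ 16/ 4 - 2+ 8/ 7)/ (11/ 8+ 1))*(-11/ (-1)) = 872135/ 34314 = 25.42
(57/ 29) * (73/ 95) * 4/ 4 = 219/ 145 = 1.51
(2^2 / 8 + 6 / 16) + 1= 1.88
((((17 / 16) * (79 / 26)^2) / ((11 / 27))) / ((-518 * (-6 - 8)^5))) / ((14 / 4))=2864619 / 116010512730112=0.00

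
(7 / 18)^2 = 49 / 324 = 0.15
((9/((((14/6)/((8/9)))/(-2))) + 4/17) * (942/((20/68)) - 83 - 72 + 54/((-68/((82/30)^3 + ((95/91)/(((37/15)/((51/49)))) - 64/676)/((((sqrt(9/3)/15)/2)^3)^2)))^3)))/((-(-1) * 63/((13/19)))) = 60827492232905626273858456723633902011421125847331063/6049781982155488784398500773953125000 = 10054493271381207.49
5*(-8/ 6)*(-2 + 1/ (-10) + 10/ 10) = 22/ 3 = 7.33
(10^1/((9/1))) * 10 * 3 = 100/3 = 33.33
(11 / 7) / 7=11 / 49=0.22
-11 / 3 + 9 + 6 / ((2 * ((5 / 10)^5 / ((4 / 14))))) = 688 / 21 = 32.76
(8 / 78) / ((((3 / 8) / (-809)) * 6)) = -12944 / 351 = -36.88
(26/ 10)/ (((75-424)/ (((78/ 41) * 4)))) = -0.06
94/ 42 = 47/ 21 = 2.24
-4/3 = -1.33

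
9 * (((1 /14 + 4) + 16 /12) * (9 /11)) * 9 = 55161 /154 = 358.19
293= 293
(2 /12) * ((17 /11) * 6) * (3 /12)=17 /44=0.39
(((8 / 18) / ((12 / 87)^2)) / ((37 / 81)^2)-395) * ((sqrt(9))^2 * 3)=-41848137 / 5476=-7642.10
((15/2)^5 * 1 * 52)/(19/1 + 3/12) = 9871875/154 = 64103.08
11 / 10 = 1.10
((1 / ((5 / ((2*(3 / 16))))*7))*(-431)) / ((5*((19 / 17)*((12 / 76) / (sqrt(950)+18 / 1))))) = -7327*sqrt(38) / 280 - 65943 / 700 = -255.51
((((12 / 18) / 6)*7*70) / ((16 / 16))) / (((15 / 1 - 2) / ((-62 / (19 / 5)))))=-151900 / 2223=-68.33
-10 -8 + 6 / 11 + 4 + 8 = -60 / 11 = -5.45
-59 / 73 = -0.81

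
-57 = -57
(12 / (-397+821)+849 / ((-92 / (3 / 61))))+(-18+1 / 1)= -5182985 / 297436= -17.43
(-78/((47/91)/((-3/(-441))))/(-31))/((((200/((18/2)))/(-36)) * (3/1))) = -4563/254975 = -0.02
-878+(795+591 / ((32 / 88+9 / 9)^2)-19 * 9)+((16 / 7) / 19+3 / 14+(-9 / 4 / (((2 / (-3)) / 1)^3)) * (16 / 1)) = 185.66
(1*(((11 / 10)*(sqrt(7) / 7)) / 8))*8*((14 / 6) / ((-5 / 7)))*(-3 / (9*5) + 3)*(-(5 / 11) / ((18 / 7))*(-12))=-2156*sqrt(7) / 675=-8.45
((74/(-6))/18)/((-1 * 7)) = 37/378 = 0.10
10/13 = 0.77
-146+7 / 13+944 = 10381 / 13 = 798.54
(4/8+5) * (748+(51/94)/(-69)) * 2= 17788749/2162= 8227.91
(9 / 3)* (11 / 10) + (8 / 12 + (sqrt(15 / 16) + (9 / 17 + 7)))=sqrt(15) / 4 + 5863 / 510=12.46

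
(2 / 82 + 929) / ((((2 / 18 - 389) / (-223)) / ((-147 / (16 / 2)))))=-9788.90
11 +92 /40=133 /10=13.30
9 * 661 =5949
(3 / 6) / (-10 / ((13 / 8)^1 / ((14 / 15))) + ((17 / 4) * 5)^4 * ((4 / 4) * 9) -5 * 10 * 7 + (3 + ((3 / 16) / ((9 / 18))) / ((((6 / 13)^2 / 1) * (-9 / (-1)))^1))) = 44928 / 164870095823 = 0.00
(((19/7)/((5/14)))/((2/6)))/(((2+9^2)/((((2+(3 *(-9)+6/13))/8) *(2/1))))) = -18183/10790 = -1.69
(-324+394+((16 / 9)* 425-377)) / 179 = 4037 / 1611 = 2.51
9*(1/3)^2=1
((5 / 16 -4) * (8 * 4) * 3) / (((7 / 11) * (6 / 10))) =-927.14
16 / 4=4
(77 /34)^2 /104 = 5929 /120224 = 0.05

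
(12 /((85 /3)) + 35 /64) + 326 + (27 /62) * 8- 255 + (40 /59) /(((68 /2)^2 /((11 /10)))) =12762891947 /169145920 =75.45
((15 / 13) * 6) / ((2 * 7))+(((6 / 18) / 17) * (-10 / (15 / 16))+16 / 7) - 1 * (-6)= 119335 / 13923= 8.57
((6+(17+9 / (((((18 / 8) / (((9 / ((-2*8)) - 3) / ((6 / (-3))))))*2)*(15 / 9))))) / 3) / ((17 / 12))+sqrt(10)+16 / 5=sqrt(10)+3099 / 340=12.28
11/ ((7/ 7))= 11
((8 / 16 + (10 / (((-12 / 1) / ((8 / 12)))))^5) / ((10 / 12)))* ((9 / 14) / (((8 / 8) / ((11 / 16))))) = 580789 / 2449440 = 0.24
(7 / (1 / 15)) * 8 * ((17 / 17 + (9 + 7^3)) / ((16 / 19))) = 704235 / 2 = 352117.50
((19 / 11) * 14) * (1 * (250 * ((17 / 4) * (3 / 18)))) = 282625 / 66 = 4282.20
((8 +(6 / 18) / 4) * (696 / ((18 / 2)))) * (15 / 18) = 14065 / 27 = 520.93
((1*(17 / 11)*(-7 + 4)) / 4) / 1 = -51 / 44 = -1.16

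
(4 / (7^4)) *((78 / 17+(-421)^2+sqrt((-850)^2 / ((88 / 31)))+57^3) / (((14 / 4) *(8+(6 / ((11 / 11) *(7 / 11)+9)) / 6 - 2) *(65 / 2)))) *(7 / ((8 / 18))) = 162180 *sqrt(682) / 222142921+479839104 / 35031815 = 13.72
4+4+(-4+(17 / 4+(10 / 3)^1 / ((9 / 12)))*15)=1613 / 12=134.42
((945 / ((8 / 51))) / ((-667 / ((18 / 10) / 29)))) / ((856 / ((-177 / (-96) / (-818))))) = 0.00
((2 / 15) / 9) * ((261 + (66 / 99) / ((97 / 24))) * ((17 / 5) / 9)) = 861322 / 589275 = 1.46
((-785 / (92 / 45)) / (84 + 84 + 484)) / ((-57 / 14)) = 82425 / 569848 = 0.14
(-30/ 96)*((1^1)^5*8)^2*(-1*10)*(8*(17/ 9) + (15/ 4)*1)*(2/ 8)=16975/ 18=943.06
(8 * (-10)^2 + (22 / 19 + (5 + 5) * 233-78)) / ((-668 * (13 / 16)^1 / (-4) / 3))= 2784480 / 41249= 67.50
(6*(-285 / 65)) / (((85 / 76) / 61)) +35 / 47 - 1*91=-79206474 / 51935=-1525.11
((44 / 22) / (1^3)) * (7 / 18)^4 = 2401 / 52488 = 0.05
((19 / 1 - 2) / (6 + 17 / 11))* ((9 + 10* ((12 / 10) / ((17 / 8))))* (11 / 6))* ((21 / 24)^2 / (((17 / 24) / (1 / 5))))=17787 / 1360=13.08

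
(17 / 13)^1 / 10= 17 / 130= 0.13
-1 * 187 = -187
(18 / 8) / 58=9 / 232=0.04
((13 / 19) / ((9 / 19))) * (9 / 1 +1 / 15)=1768 / 135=13.10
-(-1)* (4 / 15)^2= 16 / 225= 0.07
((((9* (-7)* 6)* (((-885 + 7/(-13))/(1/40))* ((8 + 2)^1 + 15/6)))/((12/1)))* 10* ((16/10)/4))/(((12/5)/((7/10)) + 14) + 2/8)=451270400/143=3155737.06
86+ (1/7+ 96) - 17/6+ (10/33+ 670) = 392521/462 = 849.61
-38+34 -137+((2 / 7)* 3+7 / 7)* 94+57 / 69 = 5538 / 161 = 34.40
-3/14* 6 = -9/7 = -1.29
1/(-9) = -1/9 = -0.11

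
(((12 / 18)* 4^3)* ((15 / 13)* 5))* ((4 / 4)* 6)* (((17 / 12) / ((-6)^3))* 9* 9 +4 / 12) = -3800 / 13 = -292.31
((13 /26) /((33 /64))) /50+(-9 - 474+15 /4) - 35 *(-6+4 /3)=-347487 /1100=-315.90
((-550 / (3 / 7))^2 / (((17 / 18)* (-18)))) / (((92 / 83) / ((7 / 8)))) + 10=-2152686605 / 28152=-76466.56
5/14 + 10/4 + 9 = 11.86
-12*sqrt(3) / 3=-4*sqrt(3)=-6.93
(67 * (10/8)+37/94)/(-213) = -5273/13348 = -0.40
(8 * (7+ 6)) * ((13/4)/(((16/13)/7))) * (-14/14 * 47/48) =-722813/384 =-1882.33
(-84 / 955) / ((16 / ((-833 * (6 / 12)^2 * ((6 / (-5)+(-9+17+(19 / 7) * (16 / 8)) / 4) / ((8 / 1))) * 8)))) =377349 / 152800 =2.47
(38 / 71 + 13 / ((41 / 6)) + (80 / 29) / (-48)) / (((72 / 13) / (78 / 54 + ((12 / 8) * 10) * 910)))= 5866.77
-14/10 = -7/5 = -1.40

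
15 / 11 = 1.36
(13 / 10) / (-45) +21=20.97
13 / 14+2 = 41 / 14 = 2.93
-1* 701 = -701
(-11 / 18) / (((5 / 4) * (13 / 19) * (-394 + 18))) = 209 / 109980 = 0.00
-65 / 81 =-0.80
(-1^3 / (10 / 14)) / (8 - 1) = -1 / 5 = -0.20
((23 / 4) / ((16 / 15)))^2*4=119025 / 1024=116.24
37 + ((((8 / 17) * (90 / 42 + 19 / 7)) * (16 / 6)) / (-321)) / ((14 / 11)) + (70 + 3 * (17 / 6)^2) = 24738901 / 188748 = 131.07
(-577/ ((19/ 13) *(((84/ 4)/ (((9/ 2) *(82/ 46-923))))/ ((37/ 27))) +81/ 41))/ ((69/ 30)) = -1205493060980/ 9467353449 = -127.33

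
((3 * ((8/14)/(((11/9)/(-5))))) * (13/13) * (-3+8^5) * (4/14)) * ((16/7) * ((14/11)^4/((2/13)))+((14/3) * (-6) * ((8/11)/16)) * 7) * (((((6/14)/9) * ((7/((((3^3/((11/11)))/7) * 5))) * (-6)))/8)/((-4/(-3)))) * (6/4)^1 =9274428135/322102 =28793.45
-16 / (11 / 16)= -23.27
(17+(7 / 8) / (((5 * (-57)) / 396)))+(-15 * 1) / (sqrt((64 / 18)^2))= 35159 / 3040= 11.57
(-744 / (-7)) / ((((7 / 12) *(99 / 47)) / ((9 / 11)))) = 419616 / 5929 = 70.77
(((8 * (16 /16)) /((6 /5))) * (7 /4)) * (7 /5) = 49 /3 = 16.33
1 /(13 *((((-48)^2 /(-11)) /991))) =-10901 /29952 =-0.36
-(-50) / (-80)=-5 / 8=-0.62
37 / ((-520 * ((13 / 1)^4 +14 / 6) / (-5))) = 111 / 8911760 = 0.00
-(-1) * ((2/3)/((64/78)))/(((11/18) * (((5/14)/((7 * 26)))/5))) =74529/22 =3387.68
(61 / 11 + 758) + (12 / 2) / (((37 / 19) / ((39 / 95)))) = 1556389 / 2035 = 764.81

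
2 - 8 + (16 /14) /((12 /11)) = -4.95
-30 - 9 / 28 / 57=-15963 / 532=-30.01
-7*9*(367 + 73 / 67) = -1553706 / 67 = -23189.64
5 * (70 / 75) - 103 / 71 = 685 / 213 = 3.22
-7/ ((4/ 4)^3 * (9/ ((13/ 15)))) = -91/ 135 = -0.67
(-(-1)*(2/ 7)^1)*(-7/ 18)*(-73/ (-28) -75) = 2027/ 252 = 8.04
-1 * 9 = -9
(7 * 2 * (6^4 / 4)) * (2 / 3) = 3024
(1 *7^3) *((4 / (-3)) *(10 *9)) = -41160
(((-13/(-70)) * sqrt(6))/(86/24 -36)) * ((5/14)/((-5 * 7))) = 39 * sqrt(6)/667135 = 0.00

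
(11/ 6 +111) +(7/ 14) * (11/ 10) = 6803/ 60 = 113.38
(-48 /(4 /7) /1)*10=-840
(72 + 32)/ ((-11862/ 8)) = -0.07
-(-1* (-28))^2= -784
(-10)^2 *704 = 70400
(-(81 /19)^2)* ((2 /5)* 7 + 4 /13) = -1325322 /23465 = -56.48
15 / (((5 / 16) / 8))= 384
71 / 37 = 1.92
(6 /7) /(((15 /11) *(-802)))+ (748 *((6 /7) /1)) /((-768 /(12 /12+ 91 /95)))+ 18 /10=702817 /4266640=0.16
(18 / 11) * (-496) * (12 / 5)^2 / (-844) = 321408 / 58025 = 5.54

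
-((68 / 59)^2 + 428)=-1494492 / 3481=-429.33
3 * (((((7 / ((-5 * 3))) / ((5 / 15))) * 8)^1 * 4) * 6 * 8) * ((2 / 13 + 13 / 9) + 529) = -44498944 / 13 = -3422995.69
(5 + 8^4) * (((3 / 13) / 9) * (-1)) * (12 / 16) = -4101 / 52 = -78.87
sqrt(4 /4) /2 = 1 /2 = 0.50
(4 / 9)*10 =40 / 9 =4.44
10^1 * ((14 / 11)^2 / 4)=490 / 121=4.05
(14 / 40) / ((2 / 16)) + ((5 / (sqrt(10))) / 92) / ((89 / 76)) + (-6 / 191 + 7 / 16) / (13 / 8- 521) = 19*sqrt(10) / 4094 + 4442947 / 1587210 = 2.81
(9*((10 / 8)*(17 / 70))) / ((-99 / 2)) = -0.06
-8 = -8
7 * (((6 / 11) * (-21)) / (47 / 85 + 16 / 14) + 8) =96754 / 11099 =8.72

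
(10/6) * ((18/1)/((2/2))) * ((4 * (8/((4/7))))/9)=560/3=186.67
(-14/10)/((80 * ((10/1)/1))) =-7/4000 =-0.00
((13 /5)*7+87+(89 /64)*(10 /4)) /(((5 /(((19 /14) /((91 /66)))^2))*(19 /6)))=4317363369 /649230400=6.65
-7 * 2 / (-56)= 1 / 4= 0.25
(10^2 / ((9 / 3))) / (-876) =-25 / 657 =-0.04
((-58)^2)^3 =38068692544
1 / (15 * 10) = 1 / 150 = 0.01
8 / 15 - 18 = -262 / 15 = -17.47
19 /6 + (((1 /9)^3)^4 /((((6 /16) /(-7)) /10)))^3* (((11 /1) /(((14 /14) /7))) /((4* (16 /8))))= 3852356322184598824424665283205513611 /1216533575426715418239367985237722614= 3.17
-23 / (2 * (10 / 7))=-161 / 20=-8.05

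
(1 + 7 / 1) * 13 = 104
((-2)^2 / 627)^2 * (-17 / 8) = -34 / 393129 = -0.00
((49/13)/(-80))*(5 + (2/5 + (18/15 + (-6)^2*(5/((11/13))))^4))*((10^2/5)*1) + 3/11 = -939099171270032139/475832500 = -1973591907.38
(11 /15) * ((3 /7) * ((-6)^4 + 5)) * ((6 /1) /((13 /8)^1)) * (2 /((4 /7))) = 343464 /65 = 5284.06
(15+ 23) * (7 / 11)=266 / 11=24.18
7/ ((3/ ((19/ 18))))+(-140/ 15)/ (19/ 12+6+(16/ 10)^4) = 10321591/ 5725458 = 1.80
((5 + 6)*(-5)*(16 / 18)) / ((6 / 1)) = -220 / 27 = -8.15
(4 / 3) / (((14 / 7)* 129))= 2 / 387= 0.01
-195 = -195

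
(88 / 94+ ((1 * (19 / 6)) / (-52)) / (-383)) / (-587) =-5258717 / 3296775144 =-0.00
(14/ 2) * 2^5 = 224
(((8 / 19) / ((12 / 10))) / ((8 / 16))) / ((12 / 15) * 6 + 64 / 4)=0.03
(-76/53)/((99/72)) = -608/583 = -1.04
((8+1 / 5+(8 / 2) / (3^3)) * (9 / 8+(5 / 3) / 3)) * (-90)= -136367 / 108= -1262.66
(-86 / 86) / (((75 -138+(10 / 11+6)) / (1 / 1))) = 11 / 617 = 0.02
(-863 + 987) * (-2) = -248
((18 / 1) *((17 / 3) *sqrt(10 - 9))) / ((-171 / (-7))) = 238 / 57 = 4.18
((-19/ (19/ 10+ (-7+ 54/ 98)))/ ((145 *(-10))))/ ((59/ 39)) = -12103/ 6356365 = -0.00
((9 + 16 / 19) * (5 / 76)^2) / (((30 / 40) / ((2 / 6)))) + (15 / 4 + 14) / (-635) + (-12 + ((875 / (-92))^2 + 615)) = 230073370217129 / 331781901840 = 693.45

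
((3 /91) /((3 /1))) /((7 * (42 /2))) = 1 /13377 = 0.00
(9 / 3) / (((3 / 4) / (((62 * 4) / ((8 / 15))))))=1860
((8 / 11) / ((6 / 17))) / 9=68 / 297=0.23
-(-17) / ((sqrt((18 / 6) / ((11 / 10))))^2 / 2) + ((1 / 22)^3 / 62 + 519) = 5262923087 / 9902640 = 531.47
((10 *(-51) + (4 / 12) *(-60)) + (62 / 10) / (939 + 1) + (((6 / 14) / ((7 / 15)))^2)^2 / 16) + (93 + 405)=-3462571211901 / 108378258800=-31.95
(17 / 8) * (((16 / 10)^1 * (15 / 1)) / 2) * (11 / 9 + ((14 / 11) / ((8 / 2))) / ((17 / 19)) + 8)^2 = 1039353121 / 444312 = 2339.24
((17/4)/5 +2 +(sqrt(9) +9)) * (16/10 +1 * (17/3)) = 10791/100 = 107.91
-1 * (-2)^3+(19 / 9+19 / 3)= 16.44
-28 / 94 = -14 / 47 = -0.30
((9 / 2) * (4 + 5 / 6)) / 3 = 7.25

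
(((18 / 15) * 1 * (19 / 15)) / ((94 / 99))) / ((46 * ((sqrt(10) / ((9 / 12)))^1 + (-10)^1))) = -16929 / 3999700-5643 * sqrt(10) / 9999250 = -0.01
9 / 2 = 4.50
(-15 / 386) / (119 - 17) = -5 / 13124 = -0.00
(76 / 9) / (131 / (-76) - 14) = -5776 / 10755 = -0.54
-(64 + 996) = -1060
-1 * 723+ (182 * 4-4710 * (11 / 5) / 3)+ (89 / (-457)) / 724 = -1141163821 / 330868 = -3449.00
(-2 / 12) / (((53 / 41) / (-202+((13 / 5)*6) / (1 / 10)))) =943 / 159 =5.93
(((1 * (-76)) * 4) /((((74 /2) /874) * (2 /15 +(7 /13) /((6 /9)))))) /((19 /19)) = -103621440 /13579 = -7631.01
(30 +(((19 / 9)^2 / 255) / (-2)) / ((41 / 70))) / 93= 5078603 / 15751503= 0.32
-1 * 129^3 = -2146689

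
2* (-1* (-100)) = 200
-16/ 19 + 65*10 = 12334/ 19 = 649.16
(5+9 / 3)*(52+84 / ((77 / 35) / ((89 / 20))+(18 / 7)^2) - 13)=787506 / 1937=406.56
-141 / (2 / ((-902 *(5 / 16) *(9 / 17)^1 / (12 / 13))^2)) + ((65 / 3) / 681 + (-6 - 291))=-2228331385844207 / 1209194496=-1842822.96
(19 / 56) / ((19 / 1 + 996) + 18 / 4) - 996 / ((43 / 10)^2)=-5686328069 / 105563108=-53.87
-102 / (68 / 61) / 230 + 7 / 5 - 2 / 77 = 34577 / 35420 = 0.98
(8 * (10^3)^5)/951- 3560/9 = 23999999998871480/2853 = 8412197686250.08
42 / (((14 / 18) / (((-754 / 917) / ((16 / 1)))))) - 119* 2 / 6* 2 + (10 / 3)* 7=-58.78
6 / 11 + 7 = 83 / 11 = 7.55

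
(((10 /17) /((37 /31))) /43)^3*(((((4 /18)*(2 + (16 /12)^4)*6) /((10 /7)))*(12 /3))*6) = 278939091200 /1602663410658663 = 0.00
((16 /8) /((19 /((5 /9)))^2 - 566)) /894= 25 /6745677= 0.00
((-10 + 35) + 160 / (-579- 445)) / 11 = 795 / 352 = 2.26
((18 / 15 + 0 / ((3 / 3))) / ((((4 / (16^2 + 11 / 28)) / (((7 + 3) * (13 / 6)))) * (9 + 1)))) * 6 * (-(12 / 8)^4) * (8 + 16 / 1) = -68035383 / 560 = -121491.76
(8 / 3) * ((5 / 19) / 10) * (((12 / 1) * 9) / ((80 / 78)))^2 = 369603 / 475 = 778.11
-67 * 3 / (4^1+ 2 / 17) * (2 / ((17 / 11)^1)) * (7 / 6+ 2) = -14003 / 70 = -200.04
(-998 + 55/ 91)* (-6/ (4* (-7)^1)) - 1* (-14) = -254453/ 1274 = -199.73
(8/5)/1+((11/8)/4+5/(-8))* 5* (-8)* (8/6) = 83/5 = 16.60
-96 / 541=-0.18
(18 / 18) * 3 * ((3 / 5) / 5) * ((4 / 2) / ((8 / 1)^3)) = 9 / 6400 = 0.00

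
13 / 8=1.62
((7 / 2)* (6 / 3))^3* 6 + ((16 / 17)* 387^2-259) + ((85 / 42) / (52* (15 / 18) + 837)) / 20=358926880041 / 2514232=142758.06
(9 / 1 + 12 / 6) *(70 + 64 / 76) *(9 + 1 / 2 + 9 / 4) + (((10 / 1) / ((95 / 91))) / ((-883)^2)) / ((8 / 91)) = 9156.34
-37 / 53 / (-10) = 37 / 530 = 0.07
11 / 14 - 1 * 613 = -612.21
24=24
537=537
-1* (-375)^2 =-140625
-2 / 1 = -2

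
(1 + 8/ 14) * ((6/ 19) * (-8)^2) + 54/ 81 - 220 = -74842/ 399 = -187.57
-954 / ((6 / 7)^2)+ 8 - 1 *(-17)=-2547 / 2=-1273.50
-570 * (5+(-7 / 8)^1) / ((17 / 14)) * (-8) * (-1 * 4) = -1053360 / 17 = -61962.35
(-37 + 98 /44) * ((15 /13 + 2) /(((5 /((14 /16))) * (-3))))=14637 /2288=6.40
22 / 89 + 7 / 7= 111 / 89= 1.25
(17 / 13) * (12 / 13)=204 / 169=1.21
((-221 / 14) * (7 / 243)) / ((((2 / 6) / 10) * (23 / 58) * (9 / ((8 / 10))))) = -51272 / 16767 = -3.06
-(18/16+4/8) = -13/8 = -1.62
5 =5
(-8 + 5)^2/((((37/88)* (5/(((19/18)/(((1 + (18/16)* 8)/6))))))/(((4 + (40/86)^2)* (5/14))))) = 9776184/2394455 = 4.08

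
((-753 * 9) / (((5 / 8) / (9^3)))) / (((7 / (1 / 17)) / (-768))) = 30354020352 / 595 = 51015160.26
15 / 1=15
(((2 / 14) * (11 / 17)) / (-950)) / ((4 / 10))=-11 / 45220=-0.00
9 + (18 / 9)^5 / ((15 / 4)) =17.53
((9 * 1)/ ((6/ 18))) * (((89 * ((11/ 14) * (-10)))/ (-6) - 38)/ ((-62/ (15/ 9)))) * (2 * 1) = -49485/ 434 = -114.02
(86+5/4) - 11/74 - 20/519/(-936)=782780563/8987004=87.10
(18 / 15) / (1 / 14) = 84 / 5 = 16.80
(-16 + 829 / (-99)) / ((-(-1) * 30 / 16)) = -13.00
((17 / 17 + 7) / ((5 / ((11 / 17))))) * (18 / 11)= 144 / 85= 1.69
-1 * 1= -1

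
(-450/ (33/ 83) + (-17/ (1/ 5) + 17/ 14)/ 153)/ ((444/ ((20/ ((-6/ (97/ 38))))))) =253729205/ 11692296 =21.70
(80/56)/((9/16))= 160/63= 2.54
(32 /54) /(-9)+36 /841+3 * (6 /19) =3589082 /3882897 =0.92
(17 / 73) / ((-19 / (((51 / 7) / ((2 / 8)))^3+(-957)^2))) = -288665253 / 25039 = -11528.63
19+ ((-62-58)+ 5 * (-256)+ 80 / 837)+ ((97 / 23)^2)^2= -1064.55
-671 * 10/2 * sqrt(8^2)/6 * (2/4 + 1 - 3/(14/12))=33550/7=4792.86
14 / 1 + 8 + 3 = 25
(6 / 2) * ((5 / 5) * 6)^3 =648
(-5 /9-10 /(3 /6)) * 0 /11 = 0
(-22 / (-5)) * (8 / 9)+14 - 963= -42529 / 45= -945.09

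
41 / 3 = 13.67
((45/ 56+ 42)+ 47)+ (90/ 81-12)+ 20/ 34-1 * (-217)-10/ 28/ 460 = 29214949/ 98532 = 296.50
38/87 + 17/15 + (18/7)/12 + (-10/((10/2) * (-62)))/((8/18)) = 701159/377580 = 1.86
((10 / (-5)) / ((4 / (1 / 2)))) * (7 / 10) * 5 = -7 / 8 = -0.88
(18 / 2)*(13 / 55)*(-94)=-10998 / 55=-199.96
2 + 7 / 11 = 29 / 11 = 2.64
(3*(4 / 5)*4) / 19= 0.51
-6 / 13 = -0.46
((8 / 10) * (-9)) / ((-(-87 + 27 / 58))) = -696 / 8365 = -0.08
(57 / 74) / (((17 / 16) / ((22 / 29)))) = 10032 / 18241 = 0.55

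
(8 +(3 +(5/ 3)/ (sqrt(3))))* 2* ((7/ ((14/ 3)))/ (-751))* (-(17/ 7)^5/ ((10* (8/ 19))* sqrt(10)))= 26977283* sqrt(30)/ 6058587360 +890250339* sqrt(10)/ 10097645600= 0.30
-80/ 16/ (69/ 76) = -380/ 69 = -5.51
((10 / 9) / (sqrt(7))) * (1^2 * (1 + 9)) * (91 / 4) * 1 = 325 * sqrt(7) / 9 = 95.54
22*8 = 176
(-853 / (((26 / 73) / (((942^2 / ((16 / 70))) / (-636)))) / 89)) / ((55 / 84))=60242056935669 / 30316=1987137384.08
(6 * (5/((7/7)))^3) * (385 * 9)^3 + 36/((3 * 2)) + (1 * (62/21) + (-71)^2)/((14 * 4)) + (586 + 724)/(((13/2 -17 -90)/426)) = 2458403154989800553/78792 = 31201177213293.23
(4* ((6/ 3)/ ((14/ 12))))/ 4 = 12/ 7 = 1.71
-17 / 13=-1.31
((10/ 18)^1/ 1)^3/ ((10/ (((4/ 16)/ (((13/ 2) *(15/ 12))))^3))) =4/ 8008065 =0.00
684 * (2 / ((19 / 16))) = 1152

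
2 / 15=0.13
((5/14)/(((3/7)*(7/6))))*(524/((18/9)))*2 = 2620/7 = 374.29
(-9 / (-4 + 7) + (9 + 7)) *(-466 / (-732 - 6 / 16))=48464 / 5859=8.27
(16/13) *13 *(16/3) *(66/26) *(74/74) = 2816/13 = 216.62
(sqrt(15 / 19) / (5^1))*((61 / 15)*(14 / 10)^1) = 427*sqrt(285) / 7125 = 1.01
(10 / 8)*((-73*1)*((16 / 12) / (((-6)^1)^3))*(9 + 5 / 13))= 5.29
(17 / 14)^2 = 289 / 196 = 1.47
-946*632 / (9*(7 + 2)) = -597872 / 81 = -7381.14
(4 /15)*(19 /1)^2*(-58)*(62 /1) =-5192624 /15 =-346174.93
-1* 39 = -39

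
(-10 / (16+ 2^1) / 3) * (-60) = 100 / 9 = 11.11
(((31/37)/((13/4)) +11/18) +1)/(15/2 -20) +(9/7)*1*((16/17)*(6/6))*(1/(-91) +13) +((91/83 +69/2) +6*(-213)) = -18359758271293/14965136550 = -1226.84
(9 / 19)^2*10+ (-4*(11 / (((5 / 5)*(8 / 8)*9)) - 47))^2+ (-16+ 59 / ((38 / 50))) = 982309123 / 29241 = 33593.55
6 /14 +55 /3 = 394 /21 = 18.76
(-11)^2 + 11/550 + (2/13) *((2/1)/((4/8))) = 79063/650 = 121.64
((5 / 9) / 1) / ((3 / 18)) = 10 / 3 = 3.33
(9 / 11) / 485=9 / 5335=0.00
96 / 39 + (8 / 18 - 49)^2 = 2485189 / 1053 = 2360.10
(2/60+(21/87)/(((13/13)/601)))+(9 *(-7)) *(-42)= 2428259/870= 2791.10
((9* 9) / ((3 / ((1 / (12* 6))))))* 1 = 3 / 8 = 0.38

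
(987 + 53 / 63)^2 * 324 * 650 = 205509876848.98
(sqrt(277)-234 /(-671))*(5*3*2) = 7020 /671 + 30*sqrt(277) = 509.76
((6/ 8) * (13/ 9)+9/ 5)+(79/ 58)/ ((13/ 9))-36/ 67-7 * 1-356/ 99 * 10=-1984038839/ 50012820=-39.67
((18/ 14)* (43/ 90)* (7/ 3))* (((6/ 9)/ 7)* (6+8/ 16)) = 559/ 630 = 0.89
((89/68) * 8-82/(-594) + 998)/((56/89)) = 64747055/40392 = 1602.97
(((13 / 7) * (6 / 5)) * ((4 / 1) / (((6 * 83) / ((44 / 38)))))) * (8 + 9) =19448 / 55195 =0.35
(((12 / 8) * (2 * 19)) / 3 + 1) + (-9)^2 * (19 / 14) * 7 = 1579 / 2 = 789.50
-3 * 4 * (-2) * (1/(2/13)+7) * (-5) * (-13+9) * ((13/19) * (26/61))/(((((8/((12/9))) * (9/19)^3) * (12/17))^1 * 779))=1091740/202581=5.39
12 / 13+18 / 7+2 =500 / 91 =5.49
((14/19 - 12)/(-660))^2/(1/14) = 0.00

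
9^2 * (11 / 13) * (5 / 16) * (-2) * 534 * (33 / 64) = -39253005 / 3328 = -11794.77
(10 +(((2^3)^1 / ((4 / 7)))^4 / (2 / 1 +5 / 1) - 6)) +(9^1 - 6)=5495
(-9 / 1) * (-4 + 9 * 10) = -774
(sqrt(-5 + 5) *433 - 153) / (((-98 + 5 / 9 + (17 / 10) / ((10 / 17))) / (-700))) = -13770000 / 12157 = -1132.68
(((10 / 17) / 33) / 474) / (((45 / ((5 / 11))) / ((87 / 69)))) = 145 / 302743089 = 0.00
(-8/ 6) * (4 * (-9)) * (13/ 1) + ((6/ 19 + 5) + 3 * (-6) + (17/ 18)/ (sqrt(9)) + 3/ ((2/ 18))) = 638.63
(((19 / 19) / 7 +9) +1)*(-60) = -4260 / 7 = -608.57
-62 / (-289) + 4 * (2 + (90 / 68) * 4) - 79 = -14337 / 289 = -49.61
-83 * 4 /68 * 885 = -73455 /17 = -4320.88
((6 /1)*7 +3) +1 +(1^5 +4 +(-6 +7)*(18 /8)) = 53.25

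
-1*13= -13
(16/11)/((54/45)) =40/33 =1.21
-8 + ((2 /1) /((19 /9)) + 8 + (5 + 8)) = 265 /19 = 13.95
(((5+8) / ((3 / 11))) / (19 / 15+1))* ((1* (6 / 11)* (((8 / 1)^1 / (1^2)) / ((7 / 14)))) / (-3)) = -1040 / 17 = -61.18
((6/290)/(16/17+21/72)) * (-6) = -7344/72935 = -0.10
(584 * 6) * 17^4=292657584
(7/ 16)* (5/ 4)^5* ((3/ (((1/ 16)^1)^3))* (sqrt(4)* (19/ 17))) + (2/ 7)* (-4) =8727853/ 238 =36671.65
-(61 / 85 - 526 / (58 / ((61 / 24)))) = 1321199 / 59160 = 22.33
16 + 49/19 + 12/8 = 763/38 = 20.08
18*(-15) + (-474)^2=224406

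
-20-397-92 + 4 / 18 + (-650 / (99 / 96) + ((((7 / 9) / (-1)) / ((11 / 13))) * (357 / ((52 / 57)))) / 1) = -1498.79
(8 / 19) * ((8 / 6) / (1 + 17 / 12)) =128 / 551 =0.23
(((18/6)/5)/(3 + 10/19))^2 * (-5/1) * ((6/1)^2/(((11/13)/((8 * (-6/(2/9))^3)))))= 239429050848/246895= 969760.63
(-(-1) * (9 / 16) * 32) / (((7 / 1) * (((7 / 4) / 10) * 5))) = 144 / 49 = 2.94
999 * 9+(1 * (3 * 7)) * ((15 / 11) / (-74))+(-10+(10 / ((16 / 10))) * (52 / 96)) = 351022787 / 39072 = 8984.00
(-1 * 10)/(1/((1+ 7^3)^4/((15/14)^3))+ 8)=-384253540106240/307402832088367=-1.25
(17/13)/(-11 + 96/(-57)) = -0.10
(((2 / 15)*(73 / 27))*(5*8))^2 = 1364224 / 6561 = 207.93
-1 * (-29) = 29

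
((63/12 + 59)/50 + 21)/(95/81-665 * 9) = -361017/96938000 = -0.00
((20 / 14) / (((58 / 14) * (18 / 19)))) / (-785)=-19 / 40977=-0.00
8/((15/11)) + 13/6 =241/30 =8.03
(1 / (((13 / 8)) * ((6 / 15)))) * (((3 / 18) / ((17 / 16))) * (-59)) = -9440 / 663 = -14.24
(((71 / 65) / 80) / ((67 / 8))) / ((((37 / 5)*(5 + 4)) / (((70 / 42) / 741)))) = 71 / 1289531178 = 0.00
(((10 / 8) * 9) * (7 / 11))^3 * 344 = 1344002625 / 10648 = 126221.13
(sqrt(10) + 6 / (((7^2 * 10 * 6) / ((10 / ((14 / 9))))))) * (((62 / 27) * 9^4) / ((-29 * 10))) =-164.97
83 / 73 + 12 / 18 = 395 / 219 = 1.80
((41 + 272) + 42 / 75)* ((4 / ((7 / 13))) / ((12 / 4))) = 135876 / 175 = 776.43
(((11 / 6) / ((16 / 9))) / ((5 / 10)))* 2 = 33 / 8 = 4.12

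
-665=-665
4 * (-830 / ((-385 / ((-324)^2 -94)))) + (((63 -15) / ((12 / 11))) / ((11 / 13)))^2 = 69849856 / 77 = 907140.99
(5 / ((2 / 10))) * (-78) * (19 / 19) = -1950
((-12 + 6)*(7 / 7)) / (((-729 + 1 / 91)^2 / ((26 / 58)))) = -322959 / 63810588538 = -0.00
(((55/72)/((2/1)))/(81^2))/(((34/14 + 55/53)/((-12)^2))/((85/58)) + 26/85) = 1734425/9602758332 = 0.00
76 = 76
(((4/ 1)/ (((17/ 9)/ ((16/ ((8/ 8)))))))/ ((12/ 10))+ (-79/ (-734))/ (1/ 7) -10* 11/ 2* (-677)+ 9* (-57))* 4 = 917157674/ 6239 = 147003.95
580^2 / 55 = 67280 / 11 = 6116.36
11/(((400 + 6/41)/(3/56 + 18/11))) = 42681/918736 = 0.05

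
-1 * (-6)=6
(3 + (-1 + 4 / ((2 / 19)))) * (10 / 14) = 200 / 7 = 28.57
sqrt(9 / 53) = 3*sqrt(53) / 53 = 0.41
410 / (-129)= -3.18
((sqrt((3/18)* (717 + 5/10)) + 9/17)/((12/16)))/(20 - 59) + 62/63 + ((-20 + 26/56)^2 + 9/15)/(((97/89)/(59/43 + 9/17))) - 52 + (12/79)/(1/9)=158574305806541/256914213192 - 2* sqrt(4305)/351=616.85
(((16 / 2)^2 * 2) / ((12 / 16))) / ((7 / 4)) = 2048 / 21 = 97.52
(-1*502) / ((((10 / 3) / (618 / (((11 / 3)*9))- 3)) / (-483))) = 62919927 / 55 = 1143998.67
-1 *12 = -12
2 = 2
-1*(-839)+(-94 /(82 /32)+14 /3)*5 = 83507 /123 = 678.92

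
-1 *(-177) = 177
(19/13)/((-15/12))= -76/65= -1.17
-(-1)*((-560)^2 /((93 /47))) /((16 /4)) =3684800 /93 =39621.51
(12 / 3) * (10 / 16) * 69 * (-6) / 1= -1035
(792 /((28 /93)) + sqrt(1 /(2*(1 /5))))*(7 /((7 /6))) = 3*sqrt(10) + 110484 /7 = 15792.92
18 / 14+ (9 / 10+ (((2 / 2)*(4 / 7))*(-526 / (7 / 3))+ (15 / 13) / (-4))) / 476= 6163551 / 6064240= 1.02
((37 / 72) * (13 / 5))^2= 231361 / 129600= 1.79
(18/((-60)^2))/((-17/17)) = -1/200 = -0.00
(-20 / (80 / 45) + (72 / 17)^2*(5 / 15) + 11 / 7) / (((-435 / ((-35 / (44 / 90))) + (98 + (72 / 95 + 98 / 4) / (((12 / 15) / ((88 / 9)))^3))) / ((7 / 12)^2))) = -0.00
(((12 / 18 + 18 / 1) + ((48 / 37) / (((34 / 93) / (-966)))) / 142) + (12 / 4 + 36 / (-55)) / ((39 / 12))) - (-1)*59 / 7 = 2465758349 / 670554885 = 3.68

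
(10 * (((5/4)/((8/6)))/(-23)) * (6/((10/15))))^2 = 455625/33856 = 13.46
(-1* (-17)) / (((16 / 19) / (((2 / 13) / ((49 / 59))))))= 3.74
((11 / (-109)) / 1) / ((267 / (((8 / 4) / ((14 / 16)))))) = -176 / 203721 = -0.00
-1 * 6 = -6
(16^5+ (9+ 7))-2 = 1048590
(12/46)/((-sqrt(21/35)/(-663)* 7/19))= 25194* sqrt(15)/161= 606.06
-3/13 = -0.23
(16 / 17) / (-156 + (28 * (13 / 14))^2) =2 / 1105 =0.00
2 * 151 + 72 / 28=2132 / 7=304.57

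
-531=-531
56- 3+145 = 198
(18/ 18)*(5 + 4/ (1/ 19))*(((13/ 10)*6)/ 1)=3159/ 5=631.80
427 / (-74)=-427 / 74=-5.77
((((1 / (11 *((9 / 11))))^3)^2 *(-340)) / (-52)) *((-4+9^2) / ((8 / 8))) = 6545 / 6908733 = 0.00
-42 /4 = -21 /2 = -10.50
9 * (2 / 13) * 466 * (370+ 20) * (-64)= -16104960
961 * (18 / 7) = 17298 / 7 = 2471.14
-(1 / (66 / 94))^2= -2209 / 1089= -2.03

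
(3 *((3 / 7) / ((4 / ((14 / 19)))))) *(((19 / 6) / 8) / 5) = 3 / 160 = 0.02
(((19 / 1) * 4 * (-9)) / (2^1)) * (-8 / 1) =2736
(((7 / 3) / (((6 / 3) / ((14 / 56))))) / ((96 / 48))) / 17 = 7 / 816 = 0.01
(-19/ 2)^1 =-19/ 2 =-9.50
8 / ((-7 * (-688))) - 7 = -4213 / 602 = -7.00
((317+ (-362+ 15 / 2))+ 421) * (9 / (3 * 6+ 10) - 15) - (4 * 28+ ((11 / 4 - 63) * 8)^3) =6270567899 / 56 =111974426.77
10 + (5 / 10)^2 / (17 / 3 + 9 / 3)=1043 / 104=10.03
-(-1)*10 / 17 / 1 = 10 / 17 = 0.59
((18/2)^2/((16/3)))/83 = 243/1328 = 0.18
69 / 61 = 1.13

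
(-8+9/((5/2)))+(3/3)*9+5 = 9.60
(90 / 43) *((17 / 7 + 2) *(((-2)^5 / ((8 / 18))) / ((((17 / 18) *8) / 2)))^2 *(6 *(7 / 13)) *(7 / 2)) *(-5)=-30752719200 / 161551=-190359.20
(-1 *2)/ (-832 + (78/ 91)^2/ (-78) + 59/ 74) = 94276/ 39181677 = 0.00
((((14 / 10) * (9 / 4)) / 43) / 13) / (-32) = -63 / 357760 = -0.00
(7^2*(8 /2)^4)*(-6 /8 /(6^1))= -1568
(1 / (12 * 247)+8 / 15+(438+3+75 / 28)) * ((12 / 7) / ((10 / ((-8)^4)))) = 94377119744 / 302575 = 311913.14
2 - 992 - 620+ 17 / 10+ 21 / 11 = -176703 / 110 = -1606.39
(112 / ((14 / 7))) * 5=280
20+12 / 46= 466 / 23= 20.26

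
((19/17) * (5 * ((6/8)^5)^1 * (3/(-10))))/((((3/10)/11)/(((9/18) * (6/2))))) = -761805/34816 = -21.88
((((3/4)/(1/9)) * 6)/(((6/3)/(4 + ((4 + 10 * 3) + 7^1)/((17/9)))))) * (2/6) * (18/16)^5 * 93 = 64794881043/2228224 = 29079.16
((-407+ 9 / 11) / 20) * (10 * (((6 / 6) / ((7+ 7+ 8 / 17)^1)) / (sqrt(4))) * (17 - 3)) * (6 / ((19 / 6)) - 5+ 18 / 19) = 132923 / 627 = 212.00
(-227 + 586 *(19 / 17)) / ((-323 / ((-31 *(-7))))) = -1578675 / 5491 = -287.50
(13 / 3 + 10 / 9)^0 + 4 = 5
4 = 4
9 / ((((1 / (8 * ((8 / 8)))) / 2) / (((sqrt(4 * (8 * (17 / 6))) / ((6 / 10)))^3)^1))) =2176000 * sqrt(51) / 27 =575546.23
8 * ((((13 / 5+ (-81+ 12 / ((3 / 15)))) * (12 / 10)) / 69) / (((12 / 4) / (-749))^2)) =-35904064 / 225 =-159573.62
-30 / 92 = -15 / 46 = -0.33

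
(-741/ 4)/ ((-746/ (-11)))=-8151/ 2984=-2.73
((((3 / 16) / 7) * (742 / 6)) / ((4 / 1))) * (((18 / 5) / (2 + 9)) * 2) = 477 / 880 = 0.54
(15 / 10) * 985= 2955 / 2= 1477.50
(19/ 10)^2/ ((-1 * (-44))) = 361/ 4400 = 0.08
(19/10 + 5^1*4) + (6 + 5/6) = 431/15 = 28.73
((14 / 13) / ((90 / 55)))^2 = 5929 / 13689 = 0.43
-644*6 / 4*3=-2898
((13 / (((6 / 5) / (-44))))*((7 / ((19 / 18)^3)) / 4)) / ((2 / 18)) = -43783740 / 6859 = -6383.40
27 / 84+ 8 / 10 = 157 / 140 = 1.12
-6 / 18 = -0.33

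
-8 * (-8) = 64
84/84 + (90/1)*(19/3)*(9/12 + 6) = 7697/2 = 3848.50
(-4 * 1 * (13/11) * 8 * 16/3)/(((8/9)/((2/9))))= -1664/33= -50.42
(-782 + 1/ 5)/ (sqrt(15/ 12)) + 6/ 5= 6/ 5-7818 * sqrt(5)/ 25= -698.06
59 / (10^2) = 59 / 100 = 0.59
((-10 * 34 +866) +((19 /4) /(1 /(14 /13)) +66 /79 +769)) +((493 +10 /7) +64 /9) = 233245877 /129402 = 1802.49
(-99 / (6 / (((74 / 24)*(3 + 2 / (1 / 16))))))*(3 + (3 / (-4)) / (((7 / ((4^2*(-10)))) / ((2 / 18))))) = -209605 / 24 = -8733.54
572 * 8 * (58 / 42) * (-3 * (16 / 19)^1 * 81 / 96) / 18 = -748.33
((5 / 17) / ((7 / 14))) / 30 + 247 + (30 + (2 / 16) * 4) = 28307 / 102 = 277.52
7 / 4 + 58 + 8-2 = 263 / 4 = 65.75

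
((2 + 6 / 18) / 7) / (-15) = -1 / 45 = -0.02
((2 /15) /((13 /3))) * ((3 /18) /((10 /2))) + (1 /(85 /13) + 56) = 930752 /16575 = 56.15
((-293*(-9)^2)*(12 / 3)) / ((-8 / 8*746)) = 47466 / 373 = 127.25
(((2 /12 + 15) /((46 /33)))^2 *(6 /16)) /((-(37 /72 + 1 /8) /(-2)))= 27054027 /194672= 138.97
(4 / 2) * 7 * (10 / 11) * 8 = 1120 / 11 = 101.82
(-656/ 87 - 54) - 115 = -15359/ 87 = -176.54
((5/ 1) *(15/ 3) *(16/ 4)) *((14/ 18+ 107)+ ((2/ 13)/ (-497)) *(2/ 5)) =626716280/ 58149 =10777.77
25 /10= 5 /2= 2.50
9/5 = 1.80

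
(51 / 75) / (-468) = -17 / 11700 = -0.00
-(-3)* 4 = 12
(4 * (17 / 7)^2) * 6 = 6936 / 49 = 141.55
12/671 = 0.02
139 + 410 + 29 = 578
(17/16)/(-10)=-17/160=-0.11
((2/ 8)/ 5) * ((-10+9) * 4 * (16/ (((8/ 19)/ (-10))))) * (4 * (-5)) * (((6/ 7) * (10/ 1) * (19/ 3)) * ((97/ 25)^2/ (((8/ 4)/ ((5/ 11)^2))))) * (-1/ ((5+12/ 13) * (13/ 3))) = 326078304/ 65219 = 4999.74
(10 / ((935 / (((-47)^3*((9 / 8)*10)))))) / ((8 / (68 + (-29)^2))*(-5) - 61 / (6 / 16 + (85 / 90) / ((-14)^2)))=1422704738025 / 18295862332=77.76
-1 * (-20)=20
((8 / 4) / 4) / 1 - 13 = -12.50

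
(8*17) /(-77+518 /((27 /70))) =0.11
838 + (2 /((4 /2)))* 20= 858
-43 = -43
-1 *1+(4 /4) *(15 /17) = -2 /17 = -0.12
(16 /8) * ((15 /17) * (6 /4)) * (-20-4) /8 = -135 /17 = -7.94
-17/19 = -0.89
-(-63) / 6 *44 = 462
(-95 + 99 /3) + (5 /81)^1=-5017 /81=-61.94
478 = 478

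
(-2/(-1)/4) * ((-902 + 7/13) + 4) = -11667/26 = -448.73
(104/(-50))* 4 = -208/25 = -8.32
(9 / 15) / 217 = 3 / 1085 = 0.00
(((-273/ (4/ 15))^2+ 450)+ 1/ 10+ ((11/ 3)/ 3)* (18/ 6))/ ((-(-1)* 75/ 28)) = 1761509953/ 4500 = 391446.66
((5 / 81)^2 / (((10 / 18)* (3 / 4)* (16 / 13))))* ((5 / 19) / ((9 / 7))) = 2275 / 1495908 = 0.00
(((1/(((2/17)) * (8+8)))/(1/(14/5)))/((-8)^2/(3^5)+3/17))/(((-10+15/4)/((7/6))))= -1147041/1817000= -0.63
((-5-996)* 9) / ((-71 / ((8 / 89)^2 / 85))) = 576576 / 47803235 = 0.01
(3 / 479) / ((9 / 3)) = 1 / 479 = 0.00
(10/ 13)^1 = 10/ 13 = 0.77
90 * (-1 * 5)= -450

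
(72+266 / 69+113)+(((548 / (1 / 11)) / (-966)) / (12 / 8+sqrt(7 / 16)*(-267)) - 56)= 132.89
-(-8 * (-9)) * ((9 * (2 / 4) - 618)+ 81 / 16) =87615 / 2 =43807.50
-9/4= -2.25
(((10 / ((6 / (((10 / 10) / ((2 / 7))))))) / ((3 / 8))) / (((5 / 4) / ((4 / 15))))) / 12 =112 / 405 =0.28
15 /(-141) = -5 /47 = -0.11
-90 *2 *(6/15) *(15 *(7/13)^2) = -52920/169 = -313.14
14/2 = 7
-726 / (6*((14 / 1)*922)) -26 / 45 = -341053 / 580860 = -0.59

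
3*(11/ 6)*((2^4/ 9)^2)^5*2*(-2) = -24189255811072/ 3486784401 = -6937.41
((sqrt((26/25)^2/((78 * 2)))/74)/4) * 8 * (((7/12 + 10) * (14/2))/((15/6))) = 889 * sqrt(39)/83250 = 0.07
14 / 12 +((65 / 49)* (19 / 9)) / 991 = 1.17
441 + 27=468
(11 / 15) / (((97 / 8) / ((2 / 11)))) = 16 / 1455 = 0.01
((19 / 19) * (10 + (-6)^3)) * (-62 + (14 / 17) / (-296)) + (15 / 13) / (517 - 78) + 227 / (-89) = 8159626402199 / 638967134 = 12770.03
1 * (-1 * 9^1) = -9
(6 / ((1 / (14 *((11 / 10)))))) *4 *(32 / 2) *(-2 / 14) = -4224 / 5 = -844.80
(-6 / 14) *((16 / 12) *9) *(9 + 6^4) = -46980 / 7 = -6711.43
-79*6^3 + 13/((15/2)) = -255934/15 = -17062.27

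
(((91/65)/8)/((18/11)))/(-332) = -77/239040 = -0.00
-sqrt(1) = -1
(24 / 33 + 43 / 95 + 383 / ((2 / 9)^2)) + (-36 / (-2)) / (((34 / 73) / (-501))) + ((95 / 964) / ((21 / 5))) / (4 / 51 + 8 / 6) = -100167430221569 / 8631231840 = -11605.23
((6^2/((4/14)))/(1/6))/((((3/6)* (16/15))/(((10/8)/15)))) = 945/8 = 118.12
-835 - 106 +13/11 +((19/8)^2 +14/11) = -932.90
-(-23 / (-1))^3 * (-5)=60835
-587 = -587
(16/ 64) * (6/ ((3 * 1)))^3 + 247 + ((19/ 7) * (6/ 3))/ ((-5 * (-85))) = 740813/ 2975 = 249.01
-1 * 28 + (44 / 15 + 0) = -376 / 15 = -25.07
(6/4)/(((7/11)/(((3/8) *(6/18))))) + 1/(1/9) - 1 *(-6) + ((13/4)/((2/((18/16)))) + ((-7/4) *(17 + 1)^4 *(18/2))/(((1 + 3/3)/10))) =-3703545609/448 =-8266842.88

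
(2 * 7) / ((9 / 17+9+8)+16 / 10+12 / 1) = 85 / 189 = 0.45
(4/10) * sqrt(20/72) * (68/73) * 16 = 1088 * sqrt(10)/1095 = 3.14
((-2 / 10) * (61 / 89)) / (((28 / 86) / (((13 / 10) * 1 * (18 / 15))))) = -102297 / 155750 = -0.66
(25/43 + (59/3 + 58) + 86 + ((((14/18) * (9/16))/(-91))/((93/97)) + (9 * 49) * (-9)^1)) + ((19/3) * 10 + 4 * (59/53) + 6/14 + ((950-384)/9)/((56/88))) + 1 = -3366816048931/925784496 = -3636.72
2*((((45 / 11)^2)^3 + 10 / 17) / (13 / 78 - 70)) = -1694180774820 / 12618829003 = -134.26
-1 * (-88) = 88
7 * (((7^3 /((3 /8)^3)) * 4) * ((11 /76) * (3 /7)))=1931776 /171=11296.94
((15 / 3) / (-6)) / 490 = -0.00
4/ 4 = 1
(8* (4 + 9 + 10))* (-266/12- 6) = -15548/3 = -5182.67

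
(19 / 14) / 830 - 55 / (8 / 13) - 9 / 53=-110292121 / 1231720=-89.54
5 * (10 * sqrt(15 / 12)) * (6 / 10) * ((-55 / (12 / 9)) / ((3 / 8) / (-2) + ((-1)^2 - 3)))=1980 * sqrt(5) / 7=632.49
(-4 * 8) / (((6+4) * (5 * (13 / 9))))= -0.44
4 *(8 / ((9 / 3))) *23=736 / 3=245.33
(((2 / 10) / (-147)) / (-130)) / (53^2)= 1 / 268399950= 0.00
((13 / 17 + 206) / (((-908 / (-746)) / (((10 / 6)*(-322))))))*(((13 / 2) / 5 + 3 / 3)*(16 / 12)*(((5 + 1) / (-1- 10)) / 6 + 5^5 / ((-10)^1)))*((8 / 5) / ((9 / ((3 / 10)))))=26710184293156 / 5730615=4660962.97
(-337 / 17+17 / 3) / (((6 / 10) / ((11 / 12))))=-19855 / 918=-21.63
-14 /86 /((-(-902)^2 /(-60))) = -105 /8746243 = -0.00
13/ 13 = 1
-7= -7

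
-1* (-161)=161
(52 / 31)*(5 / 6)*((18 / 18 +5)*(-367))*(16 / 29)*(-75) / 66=19084000 / 9889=1929.82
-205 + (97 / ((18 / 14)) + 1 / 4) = -4655 / 36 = -129.31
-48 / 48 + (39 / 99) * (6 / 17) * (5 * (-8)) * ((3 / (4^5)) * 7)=-13333 / 11968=-1.11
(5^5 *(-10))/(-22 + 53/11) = 343750/189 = 1818.78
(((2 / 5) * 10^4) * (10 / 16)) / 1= 2500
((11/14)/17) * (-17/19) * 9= -99/266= -0.37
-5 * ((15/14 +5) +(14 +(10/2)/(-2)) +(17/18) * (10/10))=-11665/126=-92.58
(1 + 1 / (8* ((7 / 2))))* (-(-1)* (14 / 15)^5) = 557032 / 759375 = 0.73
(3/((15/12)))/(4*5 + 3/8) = 96/815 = 0.12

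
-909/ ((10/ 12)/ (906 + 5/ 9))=-4944354/ 5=-988870.80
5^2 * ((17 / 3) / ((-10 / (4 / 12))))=-85 / 18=-4.72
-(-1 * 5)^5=3125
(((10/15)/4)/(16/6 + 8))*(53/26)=53/1664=0.03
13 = 13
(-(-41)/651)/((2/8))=164/651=0.25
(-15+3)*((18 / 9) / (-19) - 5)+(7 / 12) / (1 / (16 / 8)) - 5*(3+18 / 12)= 2276 / 57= 39.93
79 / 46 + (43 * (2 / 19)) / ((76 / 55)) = 4.99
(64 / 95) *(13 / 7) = 832 / 665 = 1.25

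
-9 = -9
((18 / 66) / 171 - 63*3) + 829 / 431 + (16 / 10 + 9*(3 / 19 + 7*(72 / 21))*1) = 43165066 / 1351185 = 31.95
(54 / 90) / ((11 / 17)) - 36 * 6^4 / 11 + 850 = -186479 / 55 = -3390.53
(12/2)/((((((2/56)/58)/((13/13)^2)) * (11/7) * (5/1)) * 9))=22736/165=137.79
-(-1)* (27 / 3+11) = 20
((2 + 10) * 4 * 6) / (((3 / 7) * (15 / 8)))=1792 / 5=358.40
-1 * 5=-5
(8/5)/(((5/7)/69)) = 3864/25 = 154.56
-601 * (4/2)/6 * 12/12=-601/3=-200.33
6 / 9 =2 / 3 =0.67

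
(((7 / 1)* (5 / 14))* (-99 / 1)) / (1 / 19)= -9405 / 2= -4702.50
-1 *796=-796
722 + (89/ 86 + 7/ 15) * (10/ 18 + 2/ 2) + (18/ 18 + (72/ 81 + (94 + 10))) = 4819454/ 5805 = 830.22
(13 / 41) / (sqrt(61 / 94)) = 0.39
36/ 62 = 18/ 31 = 0.58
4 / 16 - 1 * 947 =-3787 / 4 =-946.75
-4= -4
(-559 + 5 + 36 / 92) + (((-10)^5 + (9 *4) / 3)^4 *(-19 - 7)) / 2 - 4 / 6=-89656951749460012238437 / 69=-1299376112311014670122.28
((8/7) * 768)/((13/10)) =61440/91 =675.16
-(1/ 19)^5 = -1/ 2476099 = -0.00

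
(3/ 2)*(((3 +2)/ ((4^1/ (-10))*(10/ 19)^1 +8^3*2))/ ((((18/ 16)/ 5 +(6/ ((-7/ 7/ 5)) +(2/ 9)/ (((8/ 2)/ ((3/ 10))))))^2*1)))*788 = 0.01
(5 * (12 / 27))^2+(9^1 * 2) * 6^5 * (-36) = -408146288 / 81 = -5038843.06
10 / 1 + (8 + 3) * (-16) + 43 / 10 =-1617 / 10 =-161.70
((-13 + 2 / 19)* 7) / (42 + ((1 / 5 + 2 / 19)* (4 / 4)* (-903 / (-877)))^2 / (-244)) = -21839802519500 / 10162095859833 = -2.15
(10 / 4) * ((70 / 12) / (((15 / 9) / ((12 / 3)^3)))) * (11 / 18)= 342.22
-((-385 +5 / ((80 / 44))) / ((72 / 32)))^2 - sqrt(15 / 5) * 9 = -2337841 / 81 - 9 * sqrt(3) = -28877.82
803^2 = 644809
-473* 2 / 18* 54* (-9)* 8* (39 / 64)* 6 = 1494207 / 2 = 747103.50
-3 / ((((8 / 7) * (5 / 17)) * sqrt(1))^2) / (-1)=42483 / 1600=26.55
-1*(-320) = 320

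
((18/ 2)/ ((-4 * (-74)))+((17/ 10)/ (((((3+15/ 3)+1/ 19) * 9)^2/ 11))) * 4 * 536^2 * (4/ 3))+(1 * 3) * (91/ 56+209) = 753618355127/ 123806070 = 6087.09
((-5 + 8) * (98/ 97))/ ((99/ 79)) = 7742/ 3201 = 2.42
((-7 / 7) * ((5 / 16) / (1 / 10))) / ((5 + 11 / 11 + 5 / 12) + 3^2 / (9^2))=-45 / 94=-0.48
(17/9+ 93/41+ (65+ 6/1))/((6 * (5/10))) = 27733/1107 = 25.05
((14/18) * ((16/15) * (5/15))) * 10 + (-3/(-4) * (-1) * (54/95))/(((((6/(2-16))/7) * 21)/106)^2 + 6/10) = 1741733210/847525761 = 2.06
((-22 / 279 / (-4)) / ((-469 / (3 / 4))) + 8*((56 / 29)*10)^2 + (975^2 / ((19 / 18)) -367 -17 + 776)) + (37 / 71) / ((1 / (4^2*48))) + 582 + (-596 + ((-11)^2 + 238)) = 358149450014233193 / 395871032424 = 904712.45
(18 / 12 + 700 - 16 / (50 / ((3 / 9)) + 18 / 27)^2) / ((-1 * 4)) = -17914889 / 102152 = -175.37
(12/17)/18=2/51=0.04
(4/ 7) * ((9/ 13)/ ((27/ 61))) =244/ 273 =0.89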